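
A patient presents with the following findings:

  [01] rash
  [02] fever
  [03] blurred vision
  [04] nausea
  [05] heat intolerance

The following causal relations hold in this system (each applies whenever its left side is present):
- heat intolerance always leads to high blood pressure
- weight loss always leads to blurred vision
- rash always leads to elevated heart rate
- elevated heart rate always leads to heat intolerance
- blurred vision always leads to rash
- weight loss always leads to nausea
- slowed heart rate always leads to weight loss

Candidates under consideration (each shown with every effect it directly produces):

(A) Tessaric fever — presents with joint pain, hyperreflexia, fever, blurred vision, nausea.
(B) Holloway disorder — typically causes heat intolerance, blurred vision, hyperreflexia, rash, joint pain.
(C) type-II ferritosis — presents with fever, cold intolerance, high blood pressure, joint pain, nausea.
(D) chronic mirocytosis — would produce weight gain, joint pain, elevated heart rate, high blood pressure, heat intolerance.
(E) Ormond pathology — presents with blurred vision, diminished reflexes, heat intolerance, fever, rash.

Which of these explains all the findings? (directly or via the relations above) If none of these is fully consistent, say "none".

A

For each candidate, compare predicted effects to what was observed:
(A) Tessaric fever — rash yes (by blurred vision → rash); fever yes; blurred vision yes; nausea yes; heat intolerance yes (by blurred vision → rash → elevated heart rate → heat intolerance)
(B) Holloway disorder — rash yes; fever NO; blurred vision yes; nausea NO; heat intolerance yes
(C) type-II ferritosis — rash NO; fever yes; blurred vision NO; nausea yes; heat intolerance NO
(D) chronic mirocytosis — rash NO; fever NO; blurred vision NO; nausea NO; heat intolerance yes
(E) Ormond pathology — rash yes; fever yes; blurred vision yes; nausea NO; heat intolerance yes
(A) is the only candidate with no mismatches.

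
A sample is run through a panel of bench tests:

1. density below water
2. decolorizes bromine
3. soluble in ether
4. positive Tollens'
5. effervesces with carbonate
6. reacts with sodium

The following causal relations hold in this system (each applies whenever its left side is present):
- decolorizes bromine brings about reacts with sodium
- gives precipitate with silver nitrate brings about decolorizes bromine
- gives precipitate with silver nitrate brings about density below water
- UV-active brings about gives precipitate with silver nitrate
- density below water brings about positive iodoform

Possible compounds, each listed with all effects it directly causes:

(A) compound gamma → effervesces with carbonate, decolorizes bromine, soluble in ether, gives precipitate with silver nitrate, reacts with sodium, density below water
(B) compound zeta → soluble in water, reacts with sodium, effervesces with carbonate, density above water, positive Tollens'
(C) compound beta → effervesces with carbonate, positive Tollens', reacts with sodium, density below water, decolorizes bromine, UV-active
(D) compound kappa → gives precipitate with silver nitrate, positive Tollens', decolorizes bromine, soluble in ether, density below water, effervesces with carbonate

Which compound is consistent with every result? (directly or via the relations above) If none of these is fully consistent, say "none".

D

For each candidate, compare predicted effects to what was observed:
(A) compound gamma — does not account for positive Tollens'
(B) compound zeta — density below water -; decolorizes bromine -; soluble in ether -; positive Tollens' +; effervesces with carbonate +; reacts with sodium +
(C) compound beta — does not account for soluble in ether
(D) compound kappa — density below water +; decolorizes bromine +; soluble in ether +; positive Tollens' +; effervesces with carbonate +; reacts with sodium + (via decolorizes bromine → reacts with sodium)
Only (D) is consistent with every observation.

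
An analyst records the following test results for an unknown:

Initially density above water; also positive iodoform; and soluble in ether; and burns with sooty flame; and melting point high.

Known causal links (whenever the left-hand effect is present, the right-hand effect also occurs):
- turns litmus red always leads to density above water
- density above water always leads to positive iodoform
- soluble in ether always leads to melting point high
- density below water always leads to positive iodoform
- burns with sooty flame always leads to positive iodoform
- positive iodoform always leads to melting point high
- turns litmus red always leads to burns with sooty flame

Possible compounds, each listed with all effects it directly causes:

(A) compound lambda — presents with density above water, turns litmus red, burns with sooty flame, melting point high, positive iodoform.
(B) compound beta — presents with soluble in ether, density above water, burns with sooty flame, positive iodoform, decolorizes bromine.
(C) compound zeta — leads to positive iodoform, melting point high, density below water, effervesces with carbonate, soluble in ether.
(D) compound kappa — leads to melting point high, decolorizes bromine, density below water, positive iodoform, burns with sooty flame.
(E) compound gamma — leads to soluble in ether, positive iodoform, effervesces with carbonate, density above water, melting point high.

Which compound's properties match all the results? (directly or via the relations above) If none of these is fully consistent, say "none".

For each candidate, compare predicted effects to what was observed:
(A) compound lambda — density above water yes; positive iodoform yes; soluble in ether NO; burns with sooty flame yes; melting point high yes
(B) compound beta — density above water yes; positive iodoform yes; soluble in ether yes; burns with sooty flame yes; melting point high yes (by soluble in ether → melting point high)
(C) compound zeta — density above water NO; positive iodoform yes; soluble in ether yes; burns with sooty flame NO; melting point high yes
(D) compound kappa — density above water NO; positive iodoform yes; soluble in ether NO; burns with sooty flame yes; melting point high yes
(E) compound gamma — does not account for burns with sooty flame
Only (B) is consistent with every observation.

B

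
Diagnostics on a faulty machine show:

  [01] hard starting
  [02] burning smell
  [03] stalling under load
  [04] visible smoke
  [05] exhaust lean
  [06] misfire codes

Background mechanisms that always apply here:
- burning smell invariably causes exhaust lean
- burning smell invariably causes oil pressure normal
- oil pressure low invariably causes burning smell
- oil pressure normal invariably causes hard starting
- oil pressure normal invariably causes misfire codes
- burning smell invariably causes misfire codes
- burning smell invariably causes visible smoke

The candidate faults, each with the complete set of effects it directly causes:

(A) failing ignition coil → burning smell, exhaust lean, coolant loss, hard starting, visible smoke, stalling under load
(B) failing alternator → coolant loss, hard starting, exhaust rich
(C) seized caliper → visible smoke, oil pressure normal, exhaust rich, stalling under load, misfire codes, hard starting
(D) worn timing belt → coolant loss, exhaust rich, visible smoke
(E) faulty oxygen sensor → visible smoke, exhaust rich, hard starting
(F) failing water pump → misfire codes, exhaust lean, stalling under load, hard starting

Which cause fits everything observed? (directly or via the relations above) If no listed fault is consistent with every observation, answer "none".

A

Checking each candidate against the observations:
(A) failing ignition coil — hard starting +; burning smell +; stalling under load +; visible smoke +; exhaust lean +; misfire codes + (via burning smell → misfire codes)
(B) failing alternator — fails on burning smell, stalling under load, visible smoke, exhaust lean, misfire codes (predicts exhaust rich, not exhaust lean)
(C) seized caliper — hard starting +; burning smell -; stalling under load +; visible smoke +; exhaust lean -; misfire codes +
(D) worn timing belt — fails on hard starting, burning smell, stalling under load, exhaust lean, misfire codes (predicts exhaust rich, not exhaust lean)
(E) faulty oxygen sensor — hard starting +; burning smell -; stalling under load -; visible smoke +; exhaust lean -; misfire codes -
(F) failing water pump — does not account for burning smell, visible smoke
(A) alone accounts for all the evidence.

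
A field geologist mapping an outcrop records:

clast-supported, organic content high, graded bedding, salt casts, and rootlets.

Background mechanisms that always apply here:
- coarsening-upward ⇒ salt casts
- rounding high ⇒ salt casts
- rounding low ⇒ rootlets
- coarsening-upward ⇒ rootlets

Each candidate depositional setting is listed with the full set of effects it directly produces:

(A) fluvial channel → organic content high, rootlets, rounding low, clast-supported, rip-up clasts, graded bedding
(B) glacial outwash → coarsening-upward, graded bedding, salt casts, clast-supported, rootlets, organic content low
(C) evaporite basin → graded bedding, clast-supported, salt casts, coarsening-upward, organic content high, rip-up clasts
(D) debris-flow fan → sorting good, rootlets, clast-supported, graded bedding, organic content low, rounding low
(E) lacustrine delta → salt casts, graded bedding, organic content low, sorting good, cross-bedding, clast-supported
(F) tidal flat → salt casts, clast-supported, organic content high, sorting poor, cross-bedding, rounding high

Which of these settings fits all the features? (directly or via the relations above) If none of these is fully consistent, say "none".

C

Checking each candidate against the observations:
(A) fluvial channel — clast-supported yes; organic content high yes; graded bedding yes; salt casts NO; rootlets yes
(B) glacial outwash — fails on organic content high (predicts organic content low, not organic content high)
(C) evaporite basin — clast-supported yes; organic content high yes; graded bedding yes; salt casts yes; rootlets yes (by coarsening-upward → rootlets)
(D) debris-flow fan — fails on organic content high, salt casts (predicts organic content low, not organic content high)
(E) lacustrine delta — fails on organic content high, rootlets (predicts organic content low, not organic content high)
(F) tidal flat — clast-supported yes; organic content high yes; graded bedding NO; salt casts yes; rootlets NO
Only (C) is consistent with every observation.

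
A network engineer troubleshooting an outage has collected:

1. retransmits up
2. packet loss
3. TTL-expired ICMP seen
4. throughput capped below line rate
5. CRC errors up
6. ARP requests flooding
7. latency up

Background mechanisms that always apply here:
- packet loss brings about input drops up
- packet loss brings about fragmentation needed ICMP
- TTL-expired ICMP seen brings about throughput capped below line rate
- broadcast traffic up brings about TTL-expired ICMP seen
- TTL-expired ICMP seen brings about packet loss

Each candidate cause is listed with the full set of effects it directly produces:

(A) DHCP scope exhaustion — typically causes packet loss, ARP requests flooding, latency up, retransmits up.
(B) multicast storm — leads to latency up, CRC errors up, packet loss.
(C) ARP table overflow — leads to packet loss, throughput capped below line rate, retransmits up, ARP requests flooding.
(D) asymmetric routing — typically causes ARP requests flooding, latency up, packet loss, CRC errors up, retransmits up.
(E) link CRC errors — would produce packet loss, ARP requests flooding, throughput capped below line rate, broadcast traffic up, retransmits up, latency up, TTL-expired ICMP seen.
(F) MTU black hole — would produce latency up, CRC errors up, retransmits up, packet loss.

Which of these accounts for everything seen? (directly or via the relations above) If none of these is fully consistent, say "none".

Checking each candidate against the observations:
(A) DHCP scope exhaustion — retransmits up +; packet loss +; TTL-expired ICMP seen -; throughput capped below line rate -; CRC errors up -; ARP requests flooding +; latency up +
(B) multicast storm — does not account for retransmits up, TTL-expired ICMP seen, throughput capped below line rate, ARP requests flooding
(C) ARP table overflow — retransmits up +; packet loss +; TTL-expired ICMP seen -; throughput capped below line rate +; CRC errors up -; ARP requests flooding +; latency up -
(D) asymmetric routing — does not account for TTL-expired ICMP seen, throughput capped below line rate
(E) link CRC errors — does not account for CRC errors up
(F) MTU black hole — retransmits up +; packet loss +; TTL-expired ICMP seen -; throughput capped below line rate -; CRC errors up +; ARP requests flooding -; latency up +
Every candidate fails on at least one observation.

none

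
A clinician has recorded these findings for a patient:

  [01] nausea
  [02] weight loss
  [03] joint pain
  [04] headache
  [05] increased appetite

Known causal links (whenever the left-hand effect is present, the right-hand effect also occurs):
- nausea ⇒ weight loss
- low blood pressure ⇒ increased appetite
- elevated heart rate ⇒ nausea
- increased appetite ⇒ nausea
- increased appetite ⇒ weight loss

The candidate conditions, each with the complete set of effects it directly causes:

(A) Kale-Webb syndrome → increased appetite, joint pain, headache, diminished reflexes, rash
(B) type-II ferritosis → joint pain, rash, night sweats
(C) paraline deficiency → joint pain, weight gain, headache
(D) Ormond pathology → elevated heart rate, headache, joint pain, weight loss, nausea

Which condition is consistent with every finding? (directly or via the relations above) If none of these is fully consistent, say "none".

Testing each hypothesis:
(A) Kale-Webb syndrome — nausea match (via increased appetite → nausea); weight loss match (via increased appetite → weight loss); joint pain match; headache match; increased appetite match
(B) type-II ferritosis — does not account for nausea, weight loss, headache, increased appetite
(C) paraline deficiency — nausea miss; weight loss miss; joint pain match; headache match; increased appetite miss
(D) Ormond pathology — nausea match; weight loss match; joint pain match; headache match; increased appetite miss
(A) alone accounts for all the evidence.

A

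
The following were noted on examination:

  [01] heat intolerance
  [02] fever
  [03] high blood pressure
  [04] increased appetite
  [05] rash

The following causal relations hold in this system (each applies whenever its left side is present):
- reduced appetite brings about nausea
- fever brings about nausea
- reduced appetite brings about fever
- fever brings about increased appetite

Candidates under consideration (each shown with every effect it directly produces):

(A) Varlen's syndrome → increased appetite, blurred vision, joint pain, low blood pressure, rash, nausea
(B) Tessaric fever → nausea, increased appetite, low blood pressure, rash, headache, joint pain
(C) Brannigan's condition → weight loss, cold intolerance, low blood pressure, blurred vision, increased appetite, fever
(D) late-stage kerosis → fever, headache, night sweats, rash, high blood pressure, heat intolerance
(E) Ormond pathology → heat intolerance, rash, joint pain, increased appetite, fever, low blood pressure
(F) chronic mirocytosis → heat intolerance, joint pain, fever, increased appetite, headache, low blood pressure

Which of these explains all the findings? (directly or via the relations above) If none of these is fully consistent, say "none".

Per-candidate check:
(A) Varlen's syndrome — heat intolerance miss; fever miss; high blood pressure miss; increased appetite match; rash match
(B) Tessaric fever — fails on heat intolerance, fever, high blood pressure (predicts low blood pressure, not high blood pressure)
(C) Brannigan's condition — heat intolerance miss; fever match; high blood pressure miss; increased appetite match; rash miss
(D) late-stage kerosis — heat intolerance match; fever match; high blood pressure match; increased appetite match (through fever → increased appetite); rash match
(E) Ormond pathology — heat intolerance match; fever match; high blood pressure miss; increased appetite match; rash match
(F) chronic mirocytosis — fails on high blood pressure, rash (predicts low blood pressure, not high blood pressure)
(D) is the only candidate with no mismatches.

D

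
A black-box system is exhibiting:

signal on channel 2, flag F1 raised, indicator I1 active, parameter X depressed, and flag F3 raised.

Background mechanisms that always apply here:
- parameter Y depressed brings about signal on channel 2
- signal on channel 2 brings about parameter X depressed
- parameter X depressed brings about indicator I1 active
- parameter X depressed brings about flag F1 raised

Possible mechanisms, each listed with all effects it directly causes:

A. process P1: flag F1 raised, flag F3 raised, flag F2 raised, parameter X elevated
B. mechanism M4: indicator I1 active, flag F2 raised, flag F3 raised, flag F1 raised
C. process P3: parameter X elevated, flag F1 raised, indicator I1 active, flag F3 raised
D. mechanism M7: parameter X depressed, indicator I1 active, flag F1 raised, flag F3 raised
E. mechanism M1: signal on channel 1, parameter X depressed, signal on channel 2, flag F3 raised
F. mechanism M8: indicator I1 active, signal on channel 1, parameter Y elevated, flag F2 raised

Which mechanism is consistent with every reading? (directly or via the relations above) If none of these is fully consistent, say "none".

Testing each hypothesis:
(A) process P1 — signal on channel 2 NO; flag F1 raised yes; indicator I1 active NO; parameter X depressed NO; flag F3 raised yes
(B) mechanism M4 — signal on channel 2 NO; flag F1 raised yes; indicator I1 active yes; parameter X depressed NO; flag F3 raised yes
(C) process P3 — signal on channel 2 NO; flag F1 raised yes; indicator I1 active yes; parameter X depressed NO; flag F3 raised yes
(D) mechanism M7 — signal on channel 2 NO; flag F1 raised yes; indicator I1 active yes; parameter X depressed yes; flag F3 raised yes
(E) mechanism M1 — signal on channel 2 yes; flag F1 raised yes (by parameter X depressed → flag F1 raised); indicator I1 active yes (by parameter X depressed → indicator I1 active); parameter X depressed yes; flag F3 raised yes
(F) mechanism M8 — signal on channel 2 NO; flag F1 raised NO; indicator I1 active yes; parameter X depressed NO; flag F3 raised NO
Only (E) is consistent with every observation.

E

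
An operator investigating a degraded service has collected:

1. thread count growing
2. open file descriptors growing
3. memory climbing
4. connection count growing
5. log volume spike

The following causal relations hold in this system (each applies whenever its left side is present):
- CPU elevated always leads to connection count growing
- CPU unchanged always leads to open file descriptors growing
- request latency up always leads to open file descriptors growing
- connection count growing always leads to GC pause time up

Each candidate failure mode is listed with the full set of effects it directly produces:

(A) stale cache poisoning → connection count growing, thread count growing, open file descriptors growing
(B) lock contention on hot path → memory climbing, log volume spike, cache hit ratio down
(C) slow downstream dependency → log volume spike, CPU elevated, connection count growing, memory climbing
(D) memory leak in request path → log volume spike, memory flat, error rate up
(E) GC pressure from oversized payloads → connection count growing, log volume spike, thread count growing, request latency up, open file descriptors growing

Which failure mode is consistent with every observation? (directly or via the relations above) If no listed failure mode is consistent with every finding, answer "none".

none

Checking each candidate against the observations:
(A) stale cache poisoning — thread count growing ✓; open file descriptors growing ✓; memory climbing ✗; connection count growing ✓; log volume spike ✗
(B) lock contention on hot path — thread count growing ✗; open file descriptors growing ✗; memory climbing ✓; connection count growing ✗; log volume spike ✓
(C) slow downstream dependency — thread count growing ✗; open file descriptors growing ✗; memory climbing ✓; connection count growing ✓; log volume spike ✓
(D) memory leak in request path — fails on thread count growing, open file descriptors growing, memory climbing, connection count growing (predicts memory flat, not memory climbing)
(E) GC pressure from oversized payloads — does not account for memory climbing
None of the listed candidates fits everything.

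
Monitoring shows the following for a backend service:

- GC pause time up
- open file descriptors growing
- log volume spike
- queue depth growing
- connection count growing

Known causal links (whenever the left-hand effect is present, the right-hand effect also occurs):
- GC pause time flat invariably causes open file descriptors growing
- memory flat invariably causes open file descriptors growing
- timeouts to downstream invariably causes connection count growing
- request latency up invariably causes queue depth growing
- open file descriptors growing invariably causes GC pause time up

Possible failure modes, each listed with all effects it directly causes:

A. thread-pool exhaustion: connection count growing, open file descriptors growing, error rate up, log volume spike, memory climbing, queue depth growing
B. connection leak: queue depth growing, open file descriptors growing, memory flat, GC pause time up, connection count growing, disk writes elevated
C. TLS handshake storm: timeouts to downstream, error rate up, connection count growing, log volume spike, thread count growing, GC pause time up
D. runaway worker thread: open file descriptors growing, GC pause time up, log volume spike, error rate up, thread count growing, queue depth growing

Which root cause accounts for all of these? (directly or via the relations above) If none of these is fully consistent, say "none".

For each candidate, compare predicted effects to what was observed:
(A) thread-pool exhaustion — accounts for every observation (GC pause time up via open file descriptors growing → GC pause time up)
(B) connection leak — does not account for log volume spike
(C) TLS handshake storm — GC pause time up ✓; open file descriptors growing ✗; log volume spike ✓; queue depth growing ✗; connection count growing ✓
(D) runaway worker thread — GC pause time up ✓; open file descriptors growing ✓; log volume spike ✓; queue depth growing ✓; connection count growing ✗
(A) alone accounts for all the evidence.

A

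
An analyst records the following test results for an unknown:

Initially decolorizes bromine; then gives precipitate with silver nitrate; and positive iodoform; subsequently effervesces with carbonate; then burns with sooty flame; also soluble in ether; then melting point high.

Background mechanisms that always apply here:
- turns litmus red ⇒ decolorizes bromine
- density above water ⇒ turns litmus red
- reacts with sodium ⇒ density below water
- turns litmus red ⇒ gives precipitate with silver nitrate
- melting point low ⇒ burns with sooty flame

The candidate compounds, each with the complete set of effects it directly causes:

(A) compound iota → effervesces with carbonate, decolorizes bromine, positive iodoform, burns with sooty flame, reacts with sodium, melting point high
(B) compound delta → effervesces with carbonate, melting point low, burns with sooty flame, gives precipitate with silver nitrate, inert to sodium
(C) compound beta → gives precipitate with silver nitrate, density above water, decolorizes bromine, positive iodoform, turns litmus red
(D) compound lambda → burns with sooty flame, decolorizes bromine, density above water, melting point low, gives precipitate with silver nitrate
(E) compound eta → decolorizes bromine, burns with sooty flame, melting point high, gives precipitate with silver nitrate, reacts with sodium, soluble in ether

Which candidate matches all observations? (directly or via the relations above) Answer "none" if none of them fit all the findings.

none

For each candidate, compare predicted effects to what was observed:
(A) compound iota — does not account for gives precipitate with silver nitrate, soluble in ether
(B) compound delta — fails on decolorizes bromine, positive iodoform, soluble in ether, melting point high (predicts melting point low, not melting point high)
(C) compound beta — does not account for effervesces with carbonate, burns with sooty flame, soluble in ether, melting point high
(D) compound lambda — decolorizes bromine ✓; gives precipitate with silver nitrate ✓; positive iodoform ✗; effervesces with carbonate ✗; burns with sooty flame ✓; soluble in ether ✗; melting point high ✗
(E) compound eta — decolorizes bromine ✓; gives precipitate with silver nitrate ✓; positive iodoform ✗; effervesces with carbonate ✗; burns with sooty flame ✓; soluble in ether ✓; melting point high ✓
None of the listed candidates fits everything.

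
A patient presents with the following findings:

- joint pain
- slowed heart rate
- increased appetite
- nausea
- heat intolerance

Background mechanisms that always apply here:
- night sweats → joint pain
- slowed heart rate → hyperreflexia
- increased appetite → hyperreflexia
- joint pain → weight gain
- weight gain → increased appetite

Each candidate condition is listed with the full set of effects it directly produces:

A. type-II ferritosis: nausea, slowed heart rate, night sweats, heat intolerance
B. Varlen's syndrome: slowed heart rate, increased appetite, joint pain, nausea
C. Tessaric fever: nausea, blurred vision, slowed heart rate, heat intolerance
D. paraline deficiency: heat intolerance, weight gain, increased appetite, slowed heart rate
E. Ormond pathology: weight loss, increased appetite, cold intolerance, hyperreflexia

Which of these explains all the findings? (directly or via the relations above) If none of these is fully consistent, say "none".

For each candidate, compare predicted effects to what was observed:
(A) type-II ferritosis — accounts for every observation (joint pain via night sweats → joint pain)
(B) Varlen's syndrome — does not account for heat intolerance
(C) Tessaric fever — does not account for joint pain, increased appetite
(D) paraline deficiency — joint pain ✗; slowed heart rate ✓; increased appetite ✓; nausea ✗; heat intolerance ✓
(E) Ormond pathology — joint pain ✗; slowed heart rate ✗; increased appetite ✓; nausea ✗; heat intolerance ✗
Only (A) is consistent with every observation.

A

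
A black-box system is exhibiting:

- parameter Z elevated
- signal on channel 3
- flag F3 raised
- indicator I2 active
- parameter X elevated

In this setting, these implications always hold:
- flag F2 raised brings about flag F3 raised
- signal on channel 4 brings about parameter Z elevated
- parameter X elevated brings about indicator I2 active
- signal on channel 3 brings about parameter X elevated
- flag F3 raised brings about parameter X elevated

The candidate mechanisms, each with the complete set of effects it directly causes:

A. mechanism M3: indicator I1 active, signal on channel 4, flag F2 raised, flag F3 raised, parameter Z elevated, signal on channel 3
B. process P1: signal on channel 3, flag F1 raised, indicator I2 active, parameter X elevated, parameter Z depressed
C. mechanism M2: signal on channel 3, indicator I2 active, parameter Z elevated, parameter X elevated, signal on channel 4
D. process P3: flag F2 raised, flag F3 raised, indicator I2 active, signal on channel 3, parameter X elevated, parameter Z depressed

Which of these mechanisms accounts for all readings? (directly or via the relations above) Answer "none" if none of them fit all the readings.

A

Testing each hypothesis:
(A) mechanism M3 — parameter Z elevated match; signal on channel 3 match; flag F3 raised match; indicator I2 active match (by flag F3 raised → parameter X elevated → indicator I2 active); parameter X elevated match (by flag F3 raised → parameter X elevated)
(B) process P1 — fails on parameter Z elevated, flag F3 raised (predicts parameter Z depressed, not parameter Z elevated)
(C) mechanism M2 — does not account for flag F3 raised
(D) process P3 — parameter Z elevated miss; signal on channel 3 match; flag F3 raised match; indicator I2 active match; parameter X elevated match
(A) is the only candidate with no mismatches.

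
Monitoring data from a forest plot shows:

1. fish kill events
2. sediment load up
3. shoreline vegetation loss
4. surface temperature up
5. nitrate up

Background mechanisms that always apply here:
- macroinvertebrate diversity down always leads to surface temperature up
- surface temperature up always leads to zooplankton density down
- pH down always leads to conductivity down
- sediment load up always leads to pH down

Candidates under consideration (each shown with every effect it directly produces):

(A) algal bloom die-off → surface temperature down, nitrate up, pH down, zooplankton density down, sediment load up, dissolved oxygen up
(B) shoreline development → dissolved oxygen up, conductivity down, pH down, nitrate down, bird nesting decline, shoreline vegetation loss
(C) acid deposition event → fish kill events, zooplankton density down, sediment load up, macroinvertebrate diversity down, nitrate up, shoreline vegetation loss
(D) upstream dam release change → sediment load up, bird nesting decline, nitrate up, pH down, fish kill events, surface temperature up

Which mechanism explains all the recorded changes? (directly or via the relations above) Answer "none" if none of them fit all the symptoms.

C

Testing each hypothesis:
(A) algal bloom die-off — fish kill events -; sediment load up +; shoreline vegetation loss -; surface temperature up -; nitrate up +
(B) shoreline development — fish kill events -; sediment load up -; shoreline vegetation loss +; surface temperature up -; nitrate up -
(C) acid deposition event — fish kill events +; sediment load up +; shoreline vegetation loss +; surface temperature up + (via macroinvertebrate diversity down → surface temperature up); nitrate up +
(D) upstream dam release change — does not account for shoreline vegetation loss
(C) is the only candidate with no mismatches.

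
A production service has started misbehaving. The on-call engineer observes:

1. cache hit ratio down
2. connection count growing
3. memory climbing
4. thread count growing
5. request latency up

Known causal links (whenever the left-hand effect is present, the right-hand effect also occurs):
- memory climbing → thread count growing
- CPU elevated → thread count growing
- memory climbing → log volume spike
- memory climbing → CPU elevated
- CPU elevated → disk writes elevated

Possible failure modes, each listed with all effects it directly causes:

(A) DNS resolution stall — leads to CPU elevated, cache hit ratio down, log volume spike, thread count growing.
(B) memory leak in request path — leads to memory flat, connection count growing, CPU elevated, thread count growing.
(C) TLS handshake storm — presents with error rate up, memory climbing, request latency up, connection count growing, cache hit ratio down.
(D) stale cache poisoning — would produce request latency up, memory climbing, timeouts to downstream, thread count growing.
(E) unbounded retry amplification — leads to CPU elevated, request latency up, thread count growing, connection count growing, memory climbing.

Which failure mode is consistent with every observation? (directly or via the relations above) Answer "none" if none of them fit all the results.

Per-candidate check:
(A) DNS resolution stall — cache hit ratio down ✓; connection count growing ✗; memory climbing ✗; thread count growing ✓; request latency up ✗
(B) memory leak in request path — cache hit ratio down ✗; connection count growing ✓; memory climbing ✗; thread count growing ✓; request latency up ✗
(C) TLS handshake storm — cache hit ratio down ✓; connection count growing ✓; memory climbing ✓; thread count growing ✓ (by memory climbing → thread count growing); request latency up ✓
(D) stale cache poisoning — cache hit ratio down ✗; connection count growing ✗; memory climbing ✓; thread count growing ✓; request latency up ✓
(E) unbounded retry amplification — does not account for cache hit ratio down
(C) is the only candidate with no mismatches.

C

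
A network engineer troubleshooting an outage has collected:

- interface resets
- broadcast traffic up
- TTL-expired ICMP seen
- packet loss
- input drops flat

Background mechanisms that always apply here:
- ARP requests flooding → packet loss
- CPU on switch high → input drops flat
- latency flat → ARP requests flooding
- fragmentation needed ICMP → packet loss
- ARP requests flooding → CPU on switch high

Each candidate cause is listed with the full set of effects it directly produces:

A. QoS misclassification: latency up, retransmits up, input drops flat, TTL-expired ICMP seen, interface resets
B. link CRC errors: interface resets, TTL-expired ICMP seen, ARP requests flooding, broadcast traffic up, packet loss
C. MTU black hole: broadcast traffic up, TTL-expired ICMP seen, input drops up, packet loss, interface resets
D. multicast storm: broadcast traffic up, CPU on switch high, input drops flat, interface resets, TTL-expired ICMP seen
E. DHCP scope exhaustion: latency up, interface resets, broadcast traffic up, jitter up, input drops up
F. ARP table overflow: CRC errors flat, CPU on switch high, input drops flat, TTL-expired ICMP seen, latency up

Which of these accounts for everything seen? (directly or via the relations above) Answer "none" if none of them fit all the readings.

For each candidate, compare predicted effects to what was observed:
(A) QoS misclassification — interface resets yes; broadcast traffic up NO; TTL-expired ICMP seen yes; packet loss NO; input drops flat yes
(B) link CRC errors — interface resets yes; broadcast traffic up yes; TTL-expired ICMP seen yes; packet loss yes; input drops flat yes (via ARP requests flooding → CPU on switch high → input drops flat)
(C) MTU black hole — interface resets yes; broadcast traffic up yes; TTL-expired ICMP seen yes; packet loss yes; input drops flat NO
(D) multicast storm — does not account for packet loss
(E) DHCP scope exhaustion — fails on TTL-expired ICMP seen, packet loss, input drops flat (predicts input drops up, not input drops flat)
(F) ARP table overflow — does not account for interface resets, broadcast traffic up, packet loss
Only (B) is consistent with every observation.

B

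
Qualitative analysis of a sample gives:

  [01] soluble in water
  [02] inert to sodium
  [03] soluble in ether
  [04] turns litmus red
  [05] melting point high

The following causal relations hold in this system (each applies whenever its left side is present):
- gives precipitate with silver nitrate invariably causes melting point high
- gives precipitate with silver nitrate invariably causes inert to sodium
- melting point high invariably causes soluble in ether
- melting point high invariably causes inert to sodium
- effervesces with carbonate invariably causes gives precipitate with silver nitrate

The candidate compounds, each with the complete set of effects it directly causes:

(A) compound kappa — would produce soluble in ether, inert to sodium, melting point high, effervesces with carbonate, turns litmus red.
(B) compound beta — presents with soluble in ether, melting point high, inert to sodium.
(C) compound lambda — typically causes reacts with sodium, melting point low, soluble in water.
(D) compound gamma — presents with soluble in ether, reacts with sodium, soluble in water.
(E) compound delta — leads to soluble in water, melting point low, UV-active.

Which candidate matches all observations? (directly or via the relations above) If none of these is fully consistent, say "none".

Checking each candidate against the observations:
(A) compound kappa — does not account for soluble in water
(B) compound beta — soluble in water ✗; inert to sodium ✓; soluble in ether ✓; turns litmus red ✗; melting point high ✓
(C) compound lambda — fails on inert to sodium, soluble in ether, turns litmus red, melting point high (predicts reacts with sodium, not inert to sodium; predicts melting point low, not melting point high)
(D) compound gamma — fails on inert to sodium, turns litmus red, melting point high (predicts reacts with sodium, not inert to sodium)
(E) compound delta — soluble in water ✓; inert to sodium ✗; soluble in ether ✗; turns litmus red ✗; melting point high ✗
None of the listed candidates fits everything.

none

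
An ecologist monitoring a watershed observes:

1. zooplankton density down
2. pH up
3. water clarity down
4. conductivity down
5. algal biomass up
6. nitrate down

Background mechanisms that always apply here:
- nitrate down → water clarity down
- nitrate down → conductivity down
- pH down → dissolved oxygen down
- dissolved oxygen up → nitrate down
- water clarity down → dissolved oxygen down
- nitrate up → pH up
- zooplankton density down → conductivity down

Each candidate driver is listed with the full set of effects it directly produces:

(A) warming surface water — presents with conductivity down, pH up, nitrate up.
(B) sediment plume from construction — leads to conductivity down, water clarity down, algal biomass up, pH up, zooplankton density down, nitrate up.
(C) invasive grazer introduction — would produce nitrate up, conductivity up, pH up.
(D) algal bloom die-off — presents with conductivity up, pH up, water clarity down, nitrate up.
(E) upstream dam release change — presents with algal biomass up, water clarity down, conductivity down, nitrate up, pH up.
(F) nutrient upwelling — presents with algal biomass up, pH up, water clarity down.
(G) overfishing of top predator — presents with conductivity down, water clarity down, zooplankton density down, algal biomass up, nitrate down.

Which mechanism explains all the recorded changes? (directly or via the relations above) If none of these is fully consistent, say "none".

none

Per-candidate check:
(A) warming surface water — zooplankton density down ✗; pH up ✓; water clarity down ✗; conductivity down ✓; algal biomass up ✗; nitrate down ✗
(B) sediment plume from construction — fails on nitrate down (predicts nitrate up, not nitrate down)
(C) invasive grazer introduction — fails on zooplankton density down, water clarity down, conductivity down, algal biomass up, nitrate down (predicts conductivity up, not conductivity down; predicts nitrate up, not nitrate down)
(D) algal bloom die-off — zooplankton density down ✗; pH up ✓; water clarity down ✓; conductivity down ✗; algal biomass up ✗; nitrate down ✗
(E) upstream dam release change — fails on zooplankton density down, nitrate down (predicts nitrate up, not nitrate down)
(F) nutrient upwelling — zooplankton density down ✗; pH up ✓; water clarity down ✓; conductivity down ✗; algal biomass up ✓; nitrate down ✗
(G) overfishing of top predator — does not account for pH up
No candidate is consistent with all observations.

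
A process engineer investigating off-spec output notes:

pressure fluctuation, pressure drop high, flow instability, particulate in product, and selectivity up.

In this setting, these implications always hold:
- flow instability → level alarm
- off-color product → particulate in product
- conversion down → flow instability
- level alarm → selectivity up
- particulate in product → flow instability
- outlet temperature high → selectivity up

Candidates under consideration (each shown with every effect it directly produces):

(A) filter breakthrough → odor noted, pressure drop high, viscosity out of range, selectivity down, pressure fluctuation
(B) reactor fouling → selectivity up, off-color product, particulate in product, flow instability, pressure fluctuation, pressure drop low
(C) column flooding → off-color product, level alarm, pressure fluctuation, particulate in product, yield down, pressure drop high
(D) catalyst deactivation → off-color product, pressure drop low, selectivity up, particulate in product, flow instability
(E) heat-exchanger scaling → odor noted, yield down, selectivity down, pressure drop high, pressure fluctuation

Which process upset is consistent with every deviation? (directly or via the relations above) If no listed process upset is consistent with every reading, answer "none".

C

Per-candidate check:
(A) filter breakthrough — pressure fluctuation yes; pressure drop high yes; flow instability NO; particulate in product NO; selectivity up NO
(B) reactor fouling — fails on pressure drop high (predicts pressure drop low, not pressure drop high)
(C) column flooding — pressure fluctuation yes; pressure drop high yes; flow instability yes (via particulate in product → flow instability); particulate in product yes; selectivity up yes (via level alarm → selectivity up)
(D) catalyst deactivation — pressure fluctuation NO; pressure drop high NO; flow instability yes; particulate in product yes; selectivity up yes
(E) heat-exchanger scaling — pressure fluctuation yes; pressure drop high yes; flow instability NO; particulate in product NO; selectivity up NO
(C) alone accounts for all the evidence.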